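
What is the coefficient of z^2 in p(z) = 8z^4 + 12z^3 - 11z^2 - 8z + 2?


Read off the coefficient of z^2: -11


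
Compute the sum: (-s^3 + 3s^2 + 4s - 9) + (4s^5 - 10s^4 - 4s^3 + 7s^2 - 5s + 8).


Align terms by degree and add:
  -s^3 + 3s^2 + 4s - 9
+ 4s^5 - 10s^4 - 4s^3 + 7s^2 - 5s + 8
= 4s^5 - 10s^4 - 5s^3 + 10s^2 - s - 1


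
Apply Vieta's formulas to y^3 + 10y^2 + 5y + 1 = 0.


Monic cubic y^3+by^2+cy+d=0: sum=-b, pairwise sum=c, product=-d.
b=10, c=5, d=1
r1+r2+r3 = -10
r1r2+r1r3+r2r3 = 5
r1r2r3 = -1


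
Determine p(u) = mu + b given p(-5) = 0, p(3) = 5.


p(u) = mu + b. Using p(-5)=0, p(3)=5:
m = (0 - 5)/(-5 - 3) = -5/-8 = 5/8
b = 0 - m*(-5) = 0 + 25/8 = 25/8
p(u) = (5/8)u + (25/8)


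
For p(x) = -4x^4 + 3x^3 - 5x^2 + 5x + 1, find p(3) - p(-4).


p(3) = -272
p(-4) = -1315
p(3) - p(-4) = -272 + 1315 = 1043


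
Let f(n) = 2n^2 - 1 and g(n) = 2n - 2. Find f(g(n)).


Substitute g(n) into f:
f(g(n)) = 2*(2n - 2)^2 + (-1)
(2n - 2)^2 = 4n^2 - 8n + 4
Expand and combine: 8n^2 - 16n + 7


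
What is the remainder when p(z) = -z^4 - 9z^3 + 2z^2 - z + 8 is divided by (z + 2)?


By the Remainder Theorem, the remainder equals p(-2):
  -1*(-2)^4 = -16
  -9*(-2)^3 = 72
  2*(-2)^2 = 8
  -1*(-2)^1 = 2
  constant: 8
Sum: -16 + 72 + 8 + 2 + 8 = 74


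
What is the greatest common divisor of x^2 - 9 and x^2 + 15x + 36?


Factor each:
  x^2 - 9 = (x + 3)(x - 3)
  x^2 + 15x + 36 = (x + 3)(x + 12)
Common monic factor: x + 3


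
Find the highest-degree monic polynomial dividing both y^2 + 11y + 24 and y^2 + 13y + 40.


Factor each:
  y^2 + 11y + 24 = (y + 8)(y + 3)
  y^2 + 13y + 40 = (y + 8)(y + 5)
Common monic factor: y + 8


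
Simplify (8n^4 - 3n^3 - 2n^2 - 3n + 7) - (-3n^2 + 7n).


Distribute the minus sign:
  (8n^4 - 3n^3 - 2n^2 - 3n + 7)
- (-3n^2 + 7n)
Negate second polynomial: 3n^2 - 7n
Add: 8n^4 - 3n^3 + n^2 - 10n + 7


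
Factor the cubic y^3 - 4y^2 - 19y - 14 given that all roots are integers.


Try integer roots (divisors of -14). y=-1: p(-1)=0.
Divide out (y + 1): quotient is y^2 - 5y - 14.
Factor the quadratic: (y - 7)(y + 2)
Result: (y + 1)(y - 7)(y + 2)


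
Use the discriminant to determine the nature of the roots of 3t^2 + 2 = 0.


D = b^2 - 4ac = (0)^2 - 4(3)(2) = 0 - 24 = -24
Since D < 0: two complex conjugate roots (no real roots)


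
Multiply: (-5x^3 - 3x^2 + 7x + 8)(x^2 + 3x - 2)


Distribute each term of the first polynomial:
  (-5x^3)(x^2 + 3x - 2) = -5x^5 - 15x^4 + 10x^3
  (-3x^2)(x^2 + 3x - 2) = -3x^4 - 9x^3 + 6x^2
  (7x)(x^2 + 3x - 2) = 7x^3 + 21x^2 - 14x
  (8)(x^2 + 3x - 2) = 8x^2 + 24x - 16
Sum: -5x^5 - 18x^4 + 8x^3 + 35x^2 + 10x - 16


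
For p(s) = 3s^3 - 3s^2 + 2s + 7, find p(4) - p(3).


p(4) = 159
p(3) = 67
p(4) - p(3) = 159 - 67 = 92


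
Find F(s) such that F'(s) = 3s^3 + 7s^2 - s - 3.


Reverse power rule on each term:
  ∫ 3s^3 ds = (3/4)s^4
  ∫ 7s^2 ds = (7/3)s^3
  ∫ -s ds = -(1/2)s^2
  ∫ -3 ds = -3s
F(s) = (3/4)s^4 + (7/3)s^3 - (1/2)s^2 - 3s + C


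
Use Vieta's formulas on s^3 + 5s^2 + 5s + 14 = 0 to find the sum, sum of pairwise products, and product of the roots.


Monic cubic s^3+bs^2+cs+d=0: sum=-b, pairwise sum=c, product=-d.
b=5, c=5, d=14
r1+r2+r3 = -5
r1r2+r1r3+r2r3 = 5
r1r2r3 = -14


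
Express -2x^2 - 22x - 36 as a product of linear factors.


Roots satisfy r1 + r2 = -b/a = -11 and r1*r2 = c/a = 18.
So r1 = -9, r2 = -2.
-2x^2 - 22x - 36 = -2(x - r1)(x - r2) = -2(x + 9)(x + 2)


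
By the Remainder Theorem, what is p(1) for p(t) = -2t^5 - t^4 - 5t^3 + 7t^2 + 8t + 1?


By the Remainder Theorem, the remainder equals p(1):
  -2*(1)^5 = -2
  -1*(1)^4 = -1
  -5*(1)^3 = -5
  7*(1)^2 = 7
  8*(1)^1 = 8
  constant: 1
Sum: -2 - 1 - 5 + 7 + 8 + 1 = 8


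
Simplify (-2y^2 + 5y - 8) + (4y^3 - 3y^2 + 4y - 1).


Align terms by degree and add:
  -2y^2 + 5y - 8
+ 4y^3 - 3y^2 + 4y - 1
= 4y^3 - 5y^2 + 9y - 9


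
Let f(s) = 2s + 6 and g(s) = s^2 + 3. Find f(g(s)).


Substitute g(s) into f:
f(g(s)) = 2*(s^2 + 3) + 6
Expand and combine: 2s^2 + 12


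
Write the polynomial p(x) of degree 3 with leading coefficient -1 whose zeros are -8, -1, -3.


p(x) = -(x + 8)(x + 1)(x + 3)
Expand: -x^3 - 12x^2 - 35x - 24


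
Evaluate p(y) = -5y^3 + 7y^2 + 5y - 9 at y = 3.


Using direct substitution:
  -5 * (3)^3 = -135
  7 * (3)^2 = 63
  5 * (3)^1 = 15
  constant: -9
Sum = -135 + 63 + 15 - 9 = -66


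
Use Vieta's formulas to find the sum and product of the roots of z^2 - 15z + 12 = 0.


For az^2+bz+c=0: sum = -b/a, product = c/a.
a=1, b=-15, c=12
Sum = -(-15)/1 = 15
Product = (12)/1 = 12


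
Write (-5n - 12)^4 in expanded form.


Expand (-5n - 12)^4 by repeated multiplication:
  (-5n - 12)^2 = 25n^2 + 120n + 144
  (-5n - 12)^3 = -125n^3 - 900n^2 - 2160n - 1728
= 625n^4 + 6000n^3 + 21600n^2 + 34560n + 20736


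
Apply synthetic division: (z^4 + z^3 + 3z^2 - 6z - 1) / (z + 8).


Synthetic division with c = -8. Coefficients: 1, 1, 3, -6, -1
Bring down 1.
  1 * -8 = -8; -8 + 1 = -7
  -7 * -8 = 56; 56 + 3 = 59
  59 * -8 = -472; -472 - 6 = -478
  -478 * -8 = 3824; 3824 - 1 = 3823
Quotient: z^3 - 7z^2 + 59z - 478, Remainder: 3823


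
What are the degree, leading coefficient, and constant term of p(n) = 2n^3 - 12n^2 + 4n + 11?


Highest power of n is 3, with coefficient 2. Constant term is 11.
Degree = 3, leading coefficient = 2, constant term = 11


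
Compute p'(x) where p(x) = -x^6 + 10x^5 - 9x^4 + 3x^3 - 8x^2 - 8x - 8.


Apply the power rule term by term:
  d/dx(-x^6) = -6x^5
  d/dx(10x^5) = 50x^4
  d/dx(-9x^4) = -36x^3
  d/dx(3x^3) = 9x^2
  d/dx(-8x^2) = -16x
  d/dx(-8x) = -8
  d/dx(-8) = 0
p'(x) = -6x^5 + 50x^4 - 36x^3 + 9x^2 - 16x - 8


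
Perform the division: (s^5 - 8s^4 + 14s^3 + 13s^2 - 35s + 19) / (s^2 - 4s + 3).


(s^5 - 8s^4 + 14s^3 + 13s^2 - 35s + 19) / (s^2 - 4s + 3)
Step 1: s^3 * (s^2 - 4s + 3) = s^5 - 4s^4 + 3s^3; subtract.
Step 2: -4s^2 * (s^2 - 4s + 3) = -4s^4 + 16s^3 - 12s^2; subtract.
Step 3: -5s * (s^2 - 4s + 3) = -5s^3 + 20s^2 - 15s; subtract.
Step 4: 5 * (s^2 - 4s + 3) = 5s^2 - 20s + 15; subtract.
Quotient: s^3 - 4s^2 - 5s + 5, Remainder: 4


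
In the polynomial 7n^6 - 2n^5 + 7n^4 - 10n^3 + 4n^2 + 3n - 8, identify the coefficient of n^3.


Read off the coefficient of n^3: -10


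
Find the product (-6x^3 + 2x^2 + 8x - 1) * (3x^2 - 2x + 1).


Distribute each term of the first polynomial:
  (-6x^3)(3x^2 - 2x + 1) = -18x^5 + 12x^4 - 6x^3
  (2x^2)(3x^2 - 2x + 1) = 6x^4 - 4x^3 + 2x^2
  (8x)(3x^2 - 2x + 1) = 24x^3 - 16x^2 + 8x
  (-1)(3x^2 - 2x + 1) = -3x^2 + 2x - 1
Sum: -18x^5 + 18x^4 + 14x^3 - 17x^2 + 10x - 1


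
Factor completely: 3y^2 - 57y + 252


Roots satisfy r1 + r2 = -b/a = 19 and r1*r2 = c/a = 84.
So r1 = 12, r2 = 7.
3y^2 - 57y + 252 = 3(y - r1)(y - r2) = 3(y - 12)(y - 7)


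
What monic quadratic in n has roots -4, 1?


p(n) = (n + 4)(n - 1)
Expand: n^2 + 3n - 4


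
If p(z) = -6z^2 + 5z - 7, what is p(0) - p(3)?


p(0) = -7
p(3) = -46
p(0) - p(3) = -7 + 46 = 39


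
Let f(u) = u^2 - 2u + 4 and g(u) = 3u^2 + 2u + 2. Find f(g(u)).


Substitute g(u) into f:
f(g(u)) = 1*(3u^2 + 2u + 2)^2 + (-2)*(3u^2 + 2u + 2) + 4
(3u^2 + 2u + 2)^2 = 9u^4 + 12u^3 + 16u^2 + 8u + 4
Expand and combine: 9u^4 + 12u^3 + 10u^2 + 4u + 4


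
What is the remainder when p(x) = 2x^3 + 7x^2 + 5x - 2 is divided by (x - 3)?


By the Remainder Theorem, the remainder equals p(3):
  2*(3)^3 = 54
  7*(3)^2 = 63
  5*(3)^1 = 15
  constant: -2
Sum: 54 + 63 + 15 - 2 = 130


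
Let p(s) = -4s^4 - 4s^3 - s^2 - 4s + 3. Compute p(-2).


Using direct substitution:
  -4 * (-2)^4 = -64
  -4 * (-2)^3 = 32
  -1 * (-2)^2 = -4
  -4 * (-2)^1 = 8
  constant: 3
Sum = -64 + 32 - 4 + 8 + 3 = -25


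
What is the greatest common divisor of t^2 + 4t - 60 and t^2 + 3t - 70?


Factor each:
  t^2 + 4t - 60 = (t + 10)(t - 6)
  t^2 + 3t - 70 = (t + 10)(t - 7)
Common monic factor: t + 10


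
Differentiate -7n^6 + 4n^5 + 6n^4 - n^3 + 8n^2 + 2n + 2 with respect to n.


Apply the power rule term by term:
  d/dn(-7n^6) = -42n^5
  d/dn(4n^5) = 20n^4
  d/dn(6n^4) = 24n^3
  d/dn(-n^3) = -3n^2
  d/dn(8n^2) = 16n
  d/dn(2n) = 2
  d/dn(2) = 0
p'(n) = -42n^5 + 20n^4 + 24n^3 - 3n^2 + 16n + 2


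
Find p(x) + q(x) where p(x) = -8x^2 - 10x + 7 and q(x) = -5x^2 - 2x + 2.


Align terms by degree and add:
  -8x^2 - 10x + 7
  -5x^2 - 2x + 2
= -13x^2 - 12x + 9


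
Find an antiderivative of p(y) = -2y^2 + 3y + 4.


Reverse power rule on each term:
  ∫ -2y^2 dy = -(2/3)y^3
  ∫ 3y dy = (3/2)y^2
  ∫ 4 dy = 4y
F(y) = -(2/3)y^3 + (3/2)y^2 + 4y + C


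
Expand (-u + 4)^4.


Expand (-u + 4)^4 by repeated multiplication:
  (-u + 4)^2 = u^2 - 8u + 16
  (-u + 4)^3 = -u^3 + 12u^2 - 48u + 64
= u^4 - 16u^3 + 96u^2 - 256u + 256


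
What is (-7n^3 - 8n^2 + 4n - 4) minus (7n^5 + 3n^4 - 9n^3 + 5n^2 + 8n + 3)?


Distribute the minus sign:
  (-7n^3 - 8n^2 + 4n - 4)
- (7n^5 + 3n^4 - 9n^3 + 5n^2 + 8n + 3)
Negate second polynomial: -7n^5 - 3n^4 + 9n^3 - 5n^2 - 8n - 3
Add: -7n^5 - 3n^4 + 2n^3 - 13n^2 - 4n - 7


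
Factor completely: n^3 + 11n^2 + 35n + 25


Try integer roots (divisors of 25). n=-5: p(-5)=0.
Divide out (n + 5): quotient is n^2 + 6n + 5.
Factor the quadratic: (n + 1)(n + 5)
Result: (n + 5)(n + 1)(n + 5)


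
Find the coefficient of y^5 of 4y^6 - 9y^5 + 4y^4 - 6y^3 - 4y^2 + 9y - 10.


Read off the coefficient of y^5: -9


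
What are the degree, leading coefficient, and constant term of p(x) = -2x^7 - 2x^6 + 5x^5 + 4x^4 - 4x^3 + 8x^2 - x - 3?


Highest power of x is 7, with coefficient -2. Constant term is -3.
Degree = 7, leading coefficient = -2, constant term = -3


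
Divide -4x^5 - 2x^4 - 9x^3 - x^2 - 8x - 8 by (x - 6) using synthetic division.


Synthetic division with c = 6. Coefficients: -4, -2, -9, -1, -8, -8
Bring down -4.
  -4 * 6 = -24; -24 - 2 = -26
  -26 * 6 = -156; -156 - 9 = -165
  -165 * 6 = -990; -990 - 1 = -991
  -991 * 6 = -5946; -5946 - 8 = -5954
  -5954 * 6 = -35724; -35724 - 8 = -35732
Quotient: -4x^4 - 26x^3 - 165x^2 - 991x - 5954, Remainder: -35732


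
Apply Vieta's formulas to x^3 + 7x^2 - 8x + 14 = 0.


Monic cubic x^3+bx^2+cx+d=0: sum=-b, pairwise sum=c, product=-d.
b=7, c=-8, d=14
r1+r2+r3 = -7
r1r2+r1r3+r2r3 = -8
r1r2r3 = -14


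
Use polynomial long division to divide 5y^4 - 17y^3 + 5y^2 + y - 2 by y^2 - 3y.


(5y^4 - 17y^3 + 5y^2 + y - 2) / (y^2 - 3y)
Step 1: 5y^2 * (y^2 - 3y) = 5y^4 - 15y^3; subtract.
Step 2: -2y * (y^2 - 3y) = -2y^3 + 6y^2; subtract.
Step 3: -1 * (y^2 - 3y) = -y^2 + 3y; subtract.
Quotient: 5y^2 - 2y - 1, Remainder: -2y - 2


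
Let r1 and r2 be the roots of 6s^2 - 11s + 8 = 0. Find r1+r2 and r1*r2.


For as^2+bs+c=0: sum = -b/a, product = c/a.
a=6, b=-11, c=8
Sum = -(-11)/6 = 11/6
Product = (8)/6 = 4/3


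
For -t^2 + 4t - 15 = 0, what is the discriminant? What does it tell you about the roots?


D = b^2 - 4ac = (4)^2 - 4(-1)(-15) = 16 - 60 = -44
Since D < 0: two complex conjugate roots (no real roots)


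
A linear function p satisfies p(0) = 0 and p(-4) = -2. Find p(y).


p(y) = my + b. Using p(0)=0, p(-4)=-2:
m = (0 + 2)/(0 + 4) = 2/4 = 1/2
b = 0 - m*(0) = 0 = 0
p(y) = (1/2)y


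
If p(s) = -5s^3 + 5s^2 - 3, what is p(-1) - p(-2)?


p(-1) = 7
p(-2) = 57
p(-1) - p(-2) = 7 - 57 = -50


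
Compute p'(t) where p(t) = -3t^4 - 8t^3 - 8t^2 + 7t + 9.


Apply the power rule term by term:
  d/dt(-3t^4) = -12t^3
  d/dt(-8t^3) = -24t^2
  d/dt(-8t^2) = -16t
  d/dt(7t) = 7
  d/dt(9) = 0
p'(t) = -12t^3 - 24t^2 - 16t + 7


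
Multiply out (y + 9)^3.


Expand (y + 9)^3 by repeated multiplication:
  (y + 9)^2 = y^2 + 18y + 81
= y^3 + 27y^2 + 243y + 729


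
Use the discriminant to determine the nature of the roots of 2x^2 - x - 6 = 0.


D = b^2 - 4ac = (-1)^2 - 4(2)(-6) = 1 + 48 = 49
Since D > 0: two distinct rational roots


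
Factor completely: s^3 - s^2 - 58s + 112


Try integer roots (divisors of 112). s=-8: p(-8)=0.
Divide out (s + 8): quotient is s^2 - 9s + 14.
Factor the quadratic: (s - 7)(s - 2)
Result: (s + 8)(s - 7)(s - 2)


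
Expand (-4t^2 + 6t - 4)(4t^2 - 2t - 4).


Distribute each term of the first polynomial:
  (-4t^2)(4t^2 - 2t - 4) = -16t^4 + 8t^3 + 16t^2
  (6t)(4t^2 - 2t - 4) = 24t^3 - 12t^2 - 24t
  (-4)(4t^2 - 2t - 4) = -16t^2 + 8t + 16
Sum: -16t^4 + 32t^3 - 12t^2 - 16t + 16


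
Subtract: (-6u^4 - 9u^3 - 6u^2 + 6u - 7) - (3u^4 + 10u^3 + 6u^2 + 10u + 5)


Distribute the minus sign:
  (-6u^4 - 9u^3 - 6u^2 + 6u - 7)
- (3u^4 + 10u^3 + 6u^2 + 10u + 5)
Negate second polynomial: -3u^4 - 10u^3 - 6u^2 - 10u - 5
Add: -9u^4 - 19u^3 - 12u^2 - 4u - 12


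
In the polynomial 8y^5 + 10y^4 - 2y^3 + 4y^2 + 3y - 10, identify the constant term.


Read off the constant term: -10


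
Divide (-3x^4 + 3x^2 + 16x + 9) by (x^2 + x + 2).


(-3x^4 + 3x^2 + 16x + 9) / (x^2 + x + 2)
Step 1: -3x^2 * (x^2 + x + 2) = -3x^4 - 3x^3 - 6x^2; subtract.
Step 2: 3x * (x^2 + x + 2) = 3x^3 + 3x^2 + 6x; subtract.
Step 3: 6 * (x^2 + x + 2) = 6x^2 + 6x + 12; subtract.
Quotient: -3x^2 + 3x + 6, Remainder: 4x - 3


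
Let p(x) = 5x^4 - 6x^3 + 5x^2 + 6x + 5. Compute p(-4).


Using direct substitution:
  5 * (-4)^4 = 1280
  -6 * (-4)^3 = 384
  5 * (-4)^2 = 80
  6 * (-4)^1 = -24
  constant: 5
Sum = 1280 + 384 + 80 - 24 + 5 = 1725


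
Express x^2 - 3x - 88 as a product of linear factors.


Roots satisfy r1 + r2 = -b/a = 3 and r1*r2 = c/a = -88.
So r1 = -8, r2 = 11.
x^2 - 3x - 88 = (x - r1)(x - r2) = (x + 8)(x - 11)


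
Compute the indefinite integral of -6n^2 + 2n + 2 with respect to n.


Reverse power rule on each term:
  ∫ -6n^2 dn = -2n^3
  ∫ 2n dn = n^2
  ∫ 2 dn = 2n
F(n) = -2n^3 + n^2 + 2n + C


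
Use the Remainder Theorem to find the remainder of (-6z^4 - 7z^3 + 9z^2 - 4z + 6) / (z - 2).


By the Remainder Theorem, the remainder equals p(2):
  -6*(2)^4 = -96
  -7*(2)^3 = -56
  9*(2)^2 = 36
  -4*(2)^1 = -8
  constant: 6
Sum: -96 - 56 + 36 - 8 + 6 = -118


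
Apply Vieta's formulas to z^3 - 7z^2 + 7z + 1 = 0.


Monic cubic z^3+bz^2+cz+d=0: sum=-b, pairwise sum=c, product=-d.
b=-7, c=7, d=1
r1+r2+r3 = 7
r1r2+r1r3+r2r3 = 7
r1r2r3 = -1


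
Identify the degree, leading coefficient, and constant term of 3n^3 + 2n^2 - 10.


Highest power of n is 3, with coefficient 3. Constant term is -10.
Degree = 3, leading coefficient = 3, constant term = -10


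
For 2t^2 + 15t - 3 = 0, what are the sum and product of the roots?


For at^2+bt+c=0: sum = -b/a, product = c/a.
a=2, b=15, c=-3
Sum = -(15)/2 = -15/2
Product = (-3)/2 = -3/2


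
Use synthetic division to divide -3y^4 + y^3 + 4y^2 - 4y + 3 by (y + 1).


Synthetic division with c = -1. Coefficients: -3, 1, 4, -4, 3
Bring down -3.
  -3 * -1 = 3; 3 + 1 = 4
  4 * -1 = -4; -4 + 4 = 0
  0 * -1 = 0; 0 - 4 = -4
  -4 * -1 = 4; 4 + 3 = 7
Quotient: -3y^3 + 4y^2 - 4, Remainder: 7


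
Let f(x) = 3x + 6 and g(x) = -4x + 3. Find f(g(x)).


Substitute g(x) into f:
f(g(x)) = 3*(-4x + 3) + 6
Expand and combine: -12x + 15


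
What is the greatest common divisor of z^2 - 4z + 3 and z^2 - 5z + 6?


Factor each:
  z^2 - 4z + 3 = (z - 3)(z - 1)
  z^2 - 5z + 6 = (z - 3)(z - 2)
Common monic factor: z - 3


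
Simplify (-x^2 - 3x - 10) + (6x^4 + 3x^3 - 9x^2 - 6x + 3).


Align terms by degree and add:
  -x^2 - 3x - 10
+ 6x^4 + 3x^3 - 9x^2 - 6x + 3
= 6x^4 + 3x^3 - 10x^2 - 9x - 7


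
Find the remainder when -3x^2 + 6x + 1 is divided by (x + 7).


By the Remainder Theorem, the remainder equals p(-7):
  -3*(-7)^2 = -147
  6*(-7)^1 = -42
  constant: 1
Sum: -147 - 42 + 1 = -188


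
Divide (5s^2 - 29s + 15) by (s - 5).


(5s^2 - 29s + 15) / (s - 5)
Step 1: 5s * (s - 5) = 5s^2 - 25s; subtract.
Step 2: -4 * (s - 5) = -4s + 20; subtract.
Quotient: 5s - 4, Remainder: -5


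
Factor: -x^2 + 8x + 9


Roots satisfy r1 + r2 = -b/a = 8 and r1*r2 = c/a = -9.
So r1 = -1, r2 = 9.
-x^2 + 8x + 9 = -(x - r1)(x - r2) = -(x + 1)(x - 9)


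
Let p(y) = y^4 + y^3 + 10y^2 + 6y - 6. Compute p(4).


Using direct substitution:
  1 * (4)^4 = 256
  1 * (4)^3 = 64
  10 * (4)^2 = 160
  6 * (4)^1 = 24
  constant: -6
Sum = 256 + 64 + 160 + 24 - 6 = 498


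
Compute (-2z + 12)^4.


Expand (-2z + 12)^4 by repeated multiplication:
  (-2z + 12)^2 = 4z^2 - 48z + 144
  (-2z + 12)^3 = -8z^3 + 144z^2 - 864z + 1728
= 16z^4 - 384z^3 + 3456z^2 - 13824z + 20736


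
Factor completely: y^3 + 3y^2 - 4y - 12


Try integer roots (divisors of -12). y=-3: p(-3)=0.
Divide out (y + 3): quotient is y^2 - 4.
Factor the quadratic: (y - 2)(y + 2)
Result: (y + 3)(y - 2)(y + 2)


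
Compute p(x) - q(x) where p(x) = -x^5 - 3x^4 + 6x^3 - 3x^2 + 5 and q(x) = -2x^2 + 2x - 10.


Distribute the minus sign:
  (-x^5 - 3x^4 + 6x^3 - 3x^2 + 5)
- (-2x^2 + 2x - 10)
Negate second polynomial: 2x^2 - 2x + 10
Add: -x^5 - 3x^4 + 6x^3 - x^2 - 2x + 15


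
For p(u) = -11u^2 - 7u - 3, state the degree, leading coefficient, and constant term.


Highest power of u is 2, with coefficient -11. Constant term is -3.
Degree = 2, leading coefficient = -11, constant term = -3


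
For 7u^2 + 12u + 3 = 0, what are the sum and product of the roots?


For au^2+bu+c=0: sum = -b/a, product = c/a.
a=7, b=12, c=3
Sum = -(12)/7 = -12/7
Product = (3)/7 = 3/7


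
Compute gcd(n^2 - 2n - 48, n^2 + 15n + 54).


Factor each:
  n^2 - 2n - 48 = (n + 6)(n - 8)
  n^2 + 15n + 54 = (n + 6)(n + 9)
Common monic factor: n + 6


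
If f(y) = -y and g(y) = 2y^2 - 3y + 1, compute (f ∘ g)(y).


Substitute g(y) into f:
f(g(y)) = -1*(2y^2 - 3y + 1)
Expand and combine: -2y^2 + 3y - 1


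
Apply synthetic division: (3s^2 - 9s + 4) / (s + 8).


Synthetic division with c = -8. Coefficients: 3, -9, 4
Bring down 3.
  3 * -8 = -24; -24 - 9 = -33
  -33 * -8 = 264; 264 + 4 = 268
Quotient: 3s - 33, Remainder: 268


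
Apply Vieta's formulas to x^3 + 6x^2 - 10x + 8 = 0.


Monic cubic x^3+bx^2+cx+d=0: sum=-b, pairwise sum=c, product=-d.
b=6, c=-10, d=8
r1+r2+r3 = -6
r1r2+r1r3+r2r3 = -10
r1r2r3 = -8


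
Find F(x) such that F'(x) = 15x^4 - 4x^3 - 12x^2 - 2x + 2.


Reverse power rule on each term:
  ∫ 15x^4 dx = 3x^5
  ∫ -4x^3 dx = -x^4
  ∫ -12x^2 dx = -4x^3
  ∫ -2x dx = -x^2
  ∫ 2 dx = 2x
F(x) = 3x^5 - x^4 - 4x^3 - x^2 + 2x + C


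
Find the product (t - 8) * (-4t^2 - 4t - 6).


Distribute each term of the first polynomial:
  (t)(-4t^2 - 4t - 6) = -4t^3 - 4t^2 - 6t
  (-8)(-4t^2 - 4t - 6) = 32t^2 + 32t + 48
Sum: -4t^3 + 28t^2 + 26t + 48


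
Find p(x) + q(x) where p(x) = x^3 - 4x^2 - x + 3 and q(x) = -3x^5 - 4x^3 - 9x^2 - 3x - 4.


Align terms by degree and add:
  x^3 - 4x^2 - x + 3
  -3x^5 - 4x^3 - 9x^2 - 3x - 4
= -3x^5 - 3x^3 - 13x^2 - 4x - 1


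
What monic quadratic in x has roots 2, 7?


p(x) = (x - 2)(x - 7)
Expand: x^2 - 9x + 14


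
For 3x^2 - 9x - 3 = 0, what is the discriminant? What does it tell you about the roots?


D = b^2 - 4ac = (-9)^2 - 4(3)(-3) = 81 + 36 = 117
Since D > 0: two distinct irrational roots


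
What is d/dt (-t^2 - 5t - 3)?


Apply the power rule term by term:
  d/dt(-t^2) = -2t
  d/dt(-5t) = -5
  d/dt(-3) = 0
p'(t) = -2t - 5


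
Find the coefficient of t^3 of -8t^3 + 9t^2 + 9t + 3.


Read off the coefficient of t^3: -8


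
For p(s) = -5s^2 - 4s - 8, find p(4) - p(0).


p(4) = -104
p(0) = -8
p(4) - p(0) = -104 + 8 = -96


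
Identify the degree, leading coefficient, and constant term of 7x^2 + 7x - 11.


Highest power of x is 2, with coefficient 7. Constant term is -11.
Degree = 2, leading coefficient = 7, constant term = -11


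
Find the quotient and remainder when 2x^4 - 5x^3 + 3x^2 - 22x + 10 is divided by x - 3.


(2x^4 - 5x^3 + 3x^2 - 22x + 10) / (x - 3)
Step 1: 2x^3 * (x - 3) = 2x^4 - 6x^3; subtract.
Step 2: x^2 * (x - 3) = x^3 - 3x^2; subtract.
Step 3: 6x * (x - 3) = 6x^2 - 18x; subtract.
Step 4: -4 * (x - 3) = -4x + 12; subtract.
Quotient: 2x^3 + x^2 + 6x - 4, Remainder: -2


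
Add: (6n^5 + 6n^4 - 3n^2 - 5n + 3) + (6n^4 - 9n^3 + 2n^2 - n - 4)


Align terms by degree and add:
  6n^5 + 6n^4 - 3n^2 - 5n + 3
+ 6n^4 - 9n^3 + 2n^2 - n - 4
= 6n^5 + 12n^4 - 9n^3 - n^2 - 6n - 1


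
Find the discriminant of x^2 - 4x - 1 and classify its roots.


D = b^2 - 4ac = (-4)^2 - 4(1)(-1) = 16 + 4 = 20
Since D > 0: two distinct irrational roots


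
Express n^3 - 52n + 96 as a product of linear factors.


Try integer roots (divisors of 96). n=-8: p(-8)=0.
Divide out (n + 8): quotient is n^2 - 8n + 12.
Factor the quadratic: (n - 6)(n - 2)
Result: (n + 8)(n - 6)(n - 2)


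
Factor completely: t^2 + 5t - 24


Roots satisfy r1 + r2 = -b/a = -5 and r1*r2 = c/a = -24.
So r1 = -8, r2 = 3.
t^2 + 5t - 24 = (t - r1)(t - r2) = (t + 8)(t - 3)


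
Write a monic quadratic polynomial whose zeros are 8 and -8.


p(n) = (n - 8)(n + 8)
Expand: n^2 - 64


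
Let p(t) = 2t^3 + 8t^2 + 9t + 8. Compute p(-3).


Using direct substitution:
  2 * (-3)^3 = -54
  8 * (-3)^2 = 72
  9 * (-3)^1 = -27
  constant: 8
Sum = -54 + 72 - 27 + 8 = -1


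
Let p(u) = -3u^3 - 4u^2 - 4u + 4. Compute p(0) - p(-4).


p(0) = 4
p(-4) = 148
p(0) - p(-4) = 4 - 148 = -144


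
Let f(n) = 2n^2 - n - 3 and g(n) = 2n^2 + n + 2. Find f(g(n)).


Substitute g(n) into f:
f(g(n)) = 2*(2n^2 + n + 2)^2 + (-1)*(2n^2 + n + 2) + (-3)
(2n^2 + n + 2)^2 = 4n^4 + 4n^3 + 9n^2 + 4n + 4
Expand and combine: 8n^4 + 8n^3 + 16n^2 + 7n + 3


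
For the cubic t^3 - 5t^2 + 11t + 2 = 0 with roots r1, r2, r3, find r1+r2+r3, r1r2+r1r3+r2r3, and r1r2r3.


Monic cubic t^3+bt^2+ct+d=0: sum=-b, pairwise sum=c, product=-d.
b=-5, c=11, d=2
r1+r2+r3 = 5
r1r2+r1r3+r2r3 = 11
r1r2r3 = -2


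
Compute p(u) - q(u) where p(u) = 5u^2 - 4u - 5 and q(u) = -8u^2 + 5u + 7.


Distribute the minus sign:
  (5u^2 - 4u - 5)
- (-8u^2 + 5u + 7)
Negate second polynomial: 8u^2 - 5u - 7
Add: 13u^2 - 9u - 12


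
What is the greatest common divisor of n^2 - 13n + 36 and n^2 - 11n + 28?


Factor each:
  n^2 - 13n + 36 = (n - 4)(n - 9)
  n^2 - 11n + 28 = (n - 4)(n - 7)
Common monic factor: n - 4


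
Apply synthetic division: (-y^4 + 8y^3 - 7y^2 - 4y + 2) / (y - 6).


Synthetic division with c = 6. Coefficients: -1, 8, -7, -4, 2
Bring down -1.
  -1 * 6 = -6; -6 + 8 = 2
  2 * 6 = 12; 12 - 7 = 5
  5 * 6 = 30; 30 - 4 = 26
  26 * 6 = 156; 156 + 2 = 158
Quotient: -y^3 + 2y^2 + 5y + 26, Remainder: 158


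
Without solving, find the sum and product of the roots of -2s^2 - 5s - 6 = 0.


For as^2+bs+c=0: sum = -b/a, product = c/a.
a=-2, b=-5, c=-6
Sum = -(-5)/-2 = -5/2
Product = (-6)/-2 = 3


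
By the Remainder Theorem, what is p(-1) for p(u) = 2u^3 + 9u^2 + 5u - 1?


By the Remainder Theorem, the remainder equals p(-1):
  2*(-1)^3 = -2
  9*(-1)^2 = 9
  5*(-1)^1 = -5
  constant: -1
Sum: -2 + 9 - 5 - 1 = 1


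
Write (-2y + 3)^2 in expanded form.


Expand (-2y + 3)^2 by repeated multiplication:
= 4y^2 - 12y + 9


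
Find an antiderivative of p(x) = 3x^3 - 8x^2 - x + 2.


Reverse power rule on each term:
  ∫ 3x^3 dx = (3/4)x^4
  ∫ -8x^2 dx = -(8/3)x^3
  ∫ -x dx = -(1/2)x^2
  ∫ 2 dx = 2x
F(x) = (3/4)x^4 - (8/3)x^3 - (1/2)x^2 + 2x + C


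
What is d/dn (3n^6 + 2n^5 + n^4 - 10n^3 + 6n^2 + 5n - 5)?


Apply the power rule term by term:
  d/dn(3n^6) = 18n^5
  d/dn(2n^5) = 10n^4
  d/dn(n^4) = 4n^3
  d/dn(-10n^3) = -30n^2
  d/dn(6n^2) = 12n
  d/dn(5n) = 5
  d/dn(-5) = 0
p'(n) = 18n^5 + 10n^4 + 4n^3 - 30n^2 + 12n + 5


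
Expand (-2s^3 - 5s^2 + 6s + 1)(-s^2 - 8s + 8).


Distribute each term of the first polynomial:
  (-2s^3)(-s^2 - 8s + 8) = 2s^5 + 16s^4 - 16s^3
  (-5s^2)(-s^2 - 8s + 8) = 5s^4 + 40s^3 - 40s^2
  (6s)(-s^2 - 8s + 8) = -6s^3 - 48s^2 + 48s
  (1)(-s^2 - 8s + 8) = -s^2 - 8s + 8
Sum: 2s^5 + 21s^4 + 18s^3 - 89s^2 + 40s + 8


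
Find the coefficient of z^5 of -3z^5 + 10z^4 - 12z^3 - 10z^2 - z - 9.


Read off the coefficient of z^5: -3


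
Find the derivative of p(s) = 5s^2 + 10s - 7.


Apply the power rule term by term:
  d/ds(5s^2) = 10s
  d/ds(10s) = 10
  d/ds(-7) = 0
p'(s) = 10s + 10


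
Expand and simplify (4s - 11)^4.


Expand (4s - 11)^4 by repeated multiplication:
  (4s - 11)^2 = 16s^2 - 88s + 121
  (4s - 11)^3 = 64s^3 - 528s^2 + 1452s - 1331
= 256s^4 - 2816s^3 + 11616s^2 - 21296s + 14641


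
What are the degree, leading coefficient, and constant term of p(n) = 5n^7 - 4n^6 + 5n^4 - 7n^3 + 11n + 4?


Highest power of n is 7, with coefficient 5. Constant term is 4.
Degree = 7, leading coefficient = 5, constant term = 4


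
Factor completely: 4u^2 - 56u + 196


Roots satisfy r1 + r2 = -b/a = 14 and r1*r2 = c/a = 49.
So r1 = 7, r2 = 7.
4u^2 - 56u + 196 = 4(u - r1)(u - r2) = 4(u - 7)(u - 7)


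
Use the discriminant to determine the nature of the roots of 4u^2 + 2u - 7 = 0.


D = b^2 - 4ac = (2)^2 - 4(4)(-7) = 4 + 112 = 116
Since D > 0: two distinct irrational roots


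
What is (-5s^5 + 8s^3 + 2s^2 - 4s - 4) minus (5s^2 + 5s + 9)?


Distribute the minus sign:
  (-5s^5 + 8s^3 + 2s^2 - 4s - 4)
- (5s^2 + 5s + 9)
Negate second polynomial: -5s^2 - 5s - 9
Add: -5s^5 + 8s^3 - 3s^2 - 9s - 13


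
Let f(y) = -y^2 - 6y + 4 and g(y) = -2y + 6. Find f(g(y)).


Substitute g(y) into f:
f(g(y)) = -1*(-2y + 6)^2 + (-6)*(-2y + 6) + 4
(-2y + 6)^2 = 4y^2 - 24y + 36
Expand and combine: -4y^2 + 36y - 68


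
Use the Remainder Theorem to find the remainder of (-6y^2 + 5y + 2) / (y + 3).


By the Remainder Theorem, the remainder equals p(-3):
  -6*(-3)^2 = -54
  5*(-3)^1 = -15
  constant: 2
Sum: -54 - 15 + 2 = -67


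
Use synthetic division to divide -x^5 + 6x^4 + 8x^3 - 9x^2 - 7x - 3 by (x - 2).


Synthetic division with c = 2. Coefficients: -1, 6, 8, -9, -7, -3
Bring down -1.
  -1 * 2 = -2; -2 + 6 = 4
  4 * 2 = 8; 8 + 8 = 16
  16 * 2 = 32; 32 - 9 = 23
  23 * 2 = 46; 46 - 7 = 39
  39 * 2 = 78; 78 - 3 = 75
Quotient: -x^4 + 4x^3 + 16x^2 + 23x + 39, Remainder: 75


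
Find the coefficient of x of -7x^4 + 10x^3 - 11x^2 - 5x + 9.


Read off the coefficient of x: -5


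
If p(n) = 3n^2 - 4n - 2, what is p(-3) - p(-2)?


p(-3) = 37
p(-2) = 18
p(-3) - p(-2) = 37 - 18 = 19


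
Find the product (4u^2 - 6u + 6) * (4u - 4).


Distribute each term of the first polynomial:
  (4u^2)(4u - 4) = 16u^3 - 16u^2
  (-6u)(4u - 4) = -24u^2 + 24u
  (6)(4u - 4) = 24u - 24
Sum: 16u^3 - 40u^2 + 48u - 24


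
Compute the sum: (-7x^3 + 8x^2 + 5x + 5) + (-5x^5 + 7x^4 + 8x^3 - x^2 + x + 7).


Align terms by degree and add:
  -7x^3 + 8x^2 + 5x + 5
  -5x^5 + 7x^4 + 8x^3 - x^2 + x + 7
= -5x^5 + 7x^4 + x^3 + 7x^2 + 6x + 12


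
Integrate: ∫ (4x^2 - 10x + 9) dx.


Reverse power rule on each term:
  ∫ 4x^2 dx = (4/3)x^3
  ∫ -10x dx = -5x^2
  ∫ 9 dx = 9x
F(x) = (4/3)x^3 - 5x^2 + 9x + C


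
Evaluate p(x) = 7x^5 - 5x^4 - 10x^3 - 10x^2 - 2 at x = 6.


Using direct substitution:
  7 * (6)^5 = 54432
  -5 * (6)^4 = -6480
  -10 * (6)^3 = -2160
  -10 * (6)^2 = -360
  0 * (6)^1 = 0
  constant: -2
Sum = 54432 - 6480 - 2160 - 360 + 0 - 2 = 45430


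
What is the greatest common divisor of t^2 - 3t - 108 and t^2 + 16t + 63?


Factor each:
  t^2 - 3t - 108 = (t + 9)(t - 12)
  t^2 + 16t + 63 = (t + 9)(t + 7)
Common monic factor: t + 9


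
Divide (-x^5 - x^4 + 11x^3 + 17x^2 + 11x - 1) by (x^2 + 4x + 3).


(-x^5 - x^4 + 11x^3 + 17x^2 + 11x - 1) / (x^2 + 4x + 3)
Step 1: -x^3 * (x^2 + 4x + 3) = -x^5 - 4x^4 - 3x^3; subtract.
Step 2: 3x^2 * (x^2 + 4x + 3) = 3x^4 + 12x^3 + 9x^2; subtract.
Step 3: 2x * (x^2 + 4x + 3) = 2x^3 + 8x^2 + 6x; subtract.
Step 4: 0 * (x^2 + 4x + 3) = 0; subtract.
Quotient: -x^3 + 3x^2 + 2x, Remainder: 5x - 1


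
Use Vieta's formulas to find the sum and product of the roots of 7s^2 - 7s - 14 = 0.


For as^2+bs+c=0: sum = -b/a, product = c/a.
a=7, b=-7, c=-14
Sum = -(-7)/7 = 1
Product = (-14)/7 = -2


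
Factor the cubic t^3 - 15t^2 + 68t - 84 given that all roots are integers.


Try integer roots (divisors of -84). t=6: p(6)=0.
Divide out (t - 6): quotient is t^2 - 9t + 14.
Factor the quadratic: (t - 7)(t - 2)
Result: (t - 6)(t - 7)(t - 2)


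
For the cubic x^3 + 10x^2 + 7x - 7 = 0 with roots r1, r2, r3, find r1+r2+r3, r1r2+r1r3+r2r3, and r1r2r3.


Monic cubic x^3+bx^2+cx+d=0: sum=-b, pairwise sum=c, product=-d.
b=10, c=7, d=-7
r1+r2+r3 = -10
r1r2+r1r3+r2r3 = 7
r1r2r3 = 7


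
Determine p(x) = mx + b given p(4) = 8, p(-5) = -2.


p(x) = mx + b. Using p(4)=8, p(-5)=-2:
m = (8 + 2)/(4 + 5) = 10/9 = 10/9
b = 8 - m*(4) = 8 - 40/9 = 32/9
p(x) = (10/9)x + (32/9)


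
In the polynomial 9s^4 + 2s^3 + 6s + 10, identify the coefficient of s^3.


Read off the coefficient of s^3: 2


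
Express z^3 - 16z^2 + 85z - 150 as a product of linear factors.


Try integer roots (divisors of -150). z=6: p(6)=0.
Divide out (z - 6): quotient is z^2 - 10z + 25.
Factor the quadratic: (z - 5)(z - 5)
Result: (z - 6)(z - 5)(z - 5)


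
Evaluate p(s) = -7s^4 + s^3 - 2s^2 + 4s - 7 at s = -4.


Using direct substitution:
  -7 * (-4)^4 = -1792
  1 * (-4)^3 = -64
  -2 * (-4)^2 = -32
  4 * (-4)^1 = -16
  constant: -7
Sum = -1792 - 64 - 32 - 16 - 7 = -1911


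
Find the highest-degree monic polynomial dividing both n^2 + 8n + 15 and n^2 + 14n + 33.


Factor each:
  n^2 + 8n + 15 = (n + 3)(n + 5)
  n^2 + 14n + 33 = (n + 3)(n + 11)
Common monic factor: n + 3


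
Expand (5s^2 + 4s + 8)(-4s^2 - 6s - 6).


Distribute each term of the first polynomial:
  (5s^2)(-4s^2 - 6s - 6) = -20s^4 - 30s^3 - 30s^2
  (4s)(-4s^2 - 6s - 6) = -16s^3 - 24s^2 - 24s
  (8)(-4s^2 - 6s - 6) = -32s^2 - 48s - 48
Sum: -20s^4 - 46s^3 - 86s^2 - 72s - 48


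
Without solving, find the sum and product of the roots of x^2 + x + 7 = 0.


For ax^2+bx+c=0: sum = -b/a, product = c/a.
a=1, b=1, c=7
Sum = -(1)/1 = -1
Product = (7)/1 = 7


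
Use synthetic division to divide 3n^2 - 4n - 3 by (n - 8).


Synthetic division with c = 8. Coefficients: 3, -4, -3
Bring down 3.
  3 * 8 = 24; 24 - 4 = 20
  20 * 8 = 160; 160 - 3 = 157
Quotient: 3n + 20, Remainder: 157


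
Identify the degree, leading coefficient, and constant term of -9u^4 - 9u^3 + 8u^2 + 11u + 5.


Highest power of u is 4, with coefficient -9. Constant term is 5.
Degree = 4, leading coefficient = -9, constant term = 5


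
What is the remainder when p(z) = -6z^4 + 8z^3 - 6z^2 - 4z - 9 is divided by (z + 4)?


By the Remainder Theorem, the remainder equals p(-4):
  -6*(-4)^4 = -1536
  8*(-4)^3 = -512
  -6*(-4)^2 = -96
  -4*(-4)^1 = 16
  constant: -9
Sum: -1536 - 512 - 96 + 16 - 9 = -2137


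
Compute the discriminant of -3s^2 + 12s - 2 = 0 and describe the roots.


D = b^2 - 4ac = (12)^2 - 4(-3)(-2) = 144 - 24 = 120
Since D > 0: two distinct irrational roots


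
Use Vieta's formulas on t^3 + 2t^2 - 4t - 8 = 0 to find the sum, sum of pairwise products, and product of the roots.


Monic cubic t^3+bt^2+ct+d=0: sum=-b, pairwise sum=c, product=-d.
b=2, c=-4, d=-8
r1+r2+r3 = -2
r1r2+r1r3+r2r3 = -4
r1r2r3 = 8


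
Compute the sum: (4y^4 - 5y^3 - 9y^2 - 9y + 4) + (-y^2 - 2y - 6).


Align terms by degree and add:
  4y^4 - 5y^3 - 9y^2 - 9y + 4
  -y^2 - 2y - 6
= 4y^4 - 5y^3 - 10y^2 - 11y - 2


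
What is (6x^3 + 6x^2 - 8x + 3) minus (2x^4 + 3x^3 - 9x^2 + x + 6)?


Distribute the minus sign:
  (6x^3 + 6x^2 - 8x + 3)
- (2x^4 + 3x^3 - 9x^2 + x + 6)
Negate second polynomial: -2x^4 - 3x^3 + 9x^2 - x - 6
Add: -2x^4 + 3x^3 + 15x^2 - 9x - 3


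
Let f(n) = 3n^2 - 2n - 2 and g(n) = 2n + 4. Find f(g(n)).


Substitute g(n) into f:
f(g(n)) = 3*(2n + 4)^2 + (-2)*(2n + 4) + (-2)
(2n + 4)^2 = 4n^2 + 16n + 16
Expand and combine: 12n^2 + 44n + 38


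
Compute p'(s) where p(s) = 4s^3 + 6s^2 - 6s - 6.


Apply the power rule term by term:
  d/ds(4s^3) = 12s^2
  d/ds(6s^2) = 12s
  d/ds(-6s) = -6
  d/ds(-6) = 0
p'(s) = 12s^2 + 12s - 6


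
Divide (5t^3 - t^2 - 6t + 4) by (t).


(5t^3 - t^2 - 6t + 4) / (t)
Step 1: 5t^2 * (t) = 5t^3; subtract.
Step 2: -t * (t) = -t^2; subtract.
Step 3: -6 * (t) = -6t; subtract.
Quotient: 5t^2 - t - 6, Remainder: 4


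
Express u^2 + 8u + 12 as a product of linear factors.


Roots satisfy r1 + r2 = -b/a = -8 and r1*r2 = c/a = 12.
So r1 = -2, r2 = -6.
u^2 + 8u + 12 = (u - r1)(u - r2) = (u + 2)(u + 6)


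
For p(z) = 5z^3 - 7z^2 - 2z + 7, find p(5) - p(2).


p(5) = 447
p(2) = 15
p(5) - p(2) = 447 - 15 = 432


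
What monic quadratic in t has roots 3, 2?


p(t) = (t - 3)(t - 2)
Expand: t^2 - 5t + 6


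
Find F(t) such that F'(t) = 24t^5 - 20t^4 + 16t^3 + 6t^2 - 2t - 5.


Reverse power rule on each term:
  ∫ 24t^5 dt = 4t^6
  ∫ -20t^4 dt = -4t^5
  ∫ 16t^3 dt = 4t^4
  ∫ 6t^2 dt = 2t^3
  ∫ -2t dt = -t^2
  ∫ -5 dt = -5t
F(t) = 4t^6 - 4t^5 + 4t^4 + 2t^3 - t^2 - 5t + C


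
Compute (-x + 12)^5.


Expand (-x + 12)^5 by repeated multiplication:
  (-x + 12)^2 = x^2 - 24x + 144
  (-x + 12)^3 = -x^3 + 36x^2 - 432x + 1728
  (-x + 12)^4 = x^4 - 48x^3 + 864x^2 - 6912x + 20736
= -x^5 + 60x^4 - 1440x^3 + 17280x^2 - 103680x + 248832


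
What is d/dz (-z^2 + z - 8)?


Apply the power rule term by term:
  d/dz(-z^2) = -2z
  d/dz(z) = 1
  d/dz(-8) = 0
p'(z) = -2z + 1


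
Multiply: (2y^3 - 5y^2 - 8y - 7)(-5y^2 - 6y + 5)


Distribute each term of the first polynomial:
  (2y^3)(-5y^2 - 6y + 5) = -10y^5 - 12y^4 + 10y^3
  (-5y^2)(-5y^2 - 6y + 5) = 25y^4 + 30y^3 - 25y^2
  (-8y)(-5y^2 - 6y + 5) = 40y^3 + 48y^2 - 40y
  (-7)(-5y^2 - 6y + 5) = 35y^2 + 42y - 35
Sum: -10y^5 + 13y^4 + 80y^3 + 58y^2 + 2y - 35


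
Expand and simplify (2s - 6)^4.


Expand (2s - 6)^4 by repeated multiplication:
  (2s - 6)^2 = 4s^2 - 24s + 36
  (2s - 6)^3 = 8s^3 - 72s^2 + 216s - 216
= 16s^4 - 192s^3 + 864s^2 - 1728s + 1296


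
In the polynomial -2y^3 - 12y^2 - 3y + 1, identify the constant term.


Read off the constant term: 1


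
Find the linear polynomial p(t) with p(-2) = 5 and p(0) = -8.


p(t) = mt + b. Using p(-2)=5, p(0)=-8:
m = (5 + 8)/(-2) = 13/-2 = -13/2
b = 5 - m*(-2) = 5 - 13 = -8
p(t) = -(13/2)t - 8


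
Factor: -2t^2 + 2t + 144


Roots satisfy r1 + r2 = -b/a = 1 and r1*r2 = c/a = -72.
So r1 = 9, r2 = -8.
-2t^2 + 2t + 144 = -2(t - r1)(t - r2) = -2(t - 9)(t + 8)


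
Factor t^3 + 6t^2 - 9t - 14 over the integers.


Try integer roots (divisors of -14). t=-7: p(-7)=0.
Divide out (t + 7): quotient is t^2 - t - 2.
Factor the quadratic: (t + 1)(t - 2)
Result: (t + 7)(t + 1)(t - 2)


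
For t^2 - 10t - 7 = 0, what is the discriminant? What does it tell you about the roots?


D = b^2 - 4ac = (-10)^2 - 4(1)(-7) = 100 + 28 = 128
Since D > 0: two distinct irrational roots


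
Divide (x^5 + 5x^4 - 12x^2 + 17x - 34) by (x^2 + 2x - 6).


(x^5 + 5x^4 - 12x^2 + 17x - 34) / (x^2 + 2x - 6)
Step 1: x^3 * (x^2 + 2x - 6) = x^5 + 2x^4 - 6x^3; subtract.
Step 2: 3x^2 * (x^2 + 2x - 6) = 3x^4 + 6x^3 - 18x^2; subtract.
Step 3: 0 * (x^2 + 2x - 6) = 0; subtract.
Step 4: 6 * (x^2 + 2x - 6) = 6x^2 + 12x - 36; subtract.
Quotient: x^3 + 3x^2 + 6, Remainder: 5x + 2


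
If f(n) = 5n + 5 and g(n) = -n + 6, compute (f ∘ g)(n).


Substitute g(n) into f:
f(g(n)) = 5*(-n + 6) + 5
Expand and combine: -5n + 35


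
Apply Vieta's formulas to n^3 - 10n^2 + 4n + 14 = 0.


Monic cubic n^3+bn^2+cn+d=0: sum=-b, pairwise sum=c, product=-d.
b=-10, c=4, d=14
r1+r2+r3 = 10
r1r2+r1r3+r2r3 = 4
r1r2r3 = -14


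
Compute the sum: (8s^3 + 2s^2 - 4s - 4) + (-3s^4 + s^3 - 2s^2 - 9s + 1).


Align terms by degree and add:
  8s^3 + 2s^2 - 4s - 4
  -3s^4 + s^3 - 2s^2 - 9s + 1
= -3s^4 + 9s^3 - 13s - 3


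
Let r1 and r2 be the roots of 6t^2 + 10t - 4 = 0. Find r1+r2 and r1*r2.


For at^2+bt+c=0: sum = -b/a, product = c/a.
a=6, b=10, c=-4
Sum = -(10)/6 = -5/3
Product = (-4)/6 = -2/3


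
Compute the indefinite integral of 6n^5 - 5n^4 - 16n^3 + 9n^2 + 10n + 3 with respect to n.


Reverse power rule on each term:
  ∫ 6n^5 dn = n^6
  ∫ -5n^4 dn = -n^5
  ∫ -16n^3 dn = -4n^4
  ∫ 9n^2 dn = 3n^3
  ∫ 10n dn = 5n^2
  ∫ 3 dn = 3n
F(n) = n^6 - n^5 - 4n^4 + 3n^3 + 5n^2 + 3n + C


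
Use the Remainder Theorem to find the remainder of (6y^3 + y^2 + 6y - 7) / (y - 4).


By the Remainder Theorem, the remainder equals p(4):
  6*(4)^3 = 384
  1*(4)^2 = 16
  6*(4)^1 = 24
  constant: -7
Sum: 384 + 16 + 24 - 7 = 417


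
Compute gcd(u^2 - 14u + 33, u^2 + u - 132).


Factor each:
  u^2 - 14u + 33 = (u - 11)(u - 3)
  u^2 + u - 132 = (u - 11)(u + 12)
Common monic factor: u - 11


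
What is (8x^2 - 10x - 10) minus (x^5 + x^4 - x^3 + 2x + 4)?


Distribute the minus sign:
  (8x^2 - 10x - 10)
- (x^5 + x^4 - x^3 + 2x + 4)
Negate second polynomial: -x^5 - x^4 + x^3 - 2x - 4
Add: -x^5 - x^4 + x^3 + 8x^2 - 12x - 14


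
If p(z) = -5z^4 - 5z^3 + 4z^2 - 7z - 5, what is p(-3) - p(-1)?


p(-3) = -218
p(-1) = 6
p(-3) - p(-1) = -218 - 6 = -224


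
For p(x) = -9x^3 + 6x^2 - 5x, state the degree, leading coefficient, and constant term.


Highest power of x is 3, with coefficient -9. Constant term is 0.
Degree = 3, leading coefficient = -9, constant term = 0


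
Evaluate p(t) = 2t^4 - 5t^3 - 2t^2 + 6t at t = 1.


Using direct substitution:
  2 * (1)^4 = 2
  -5 * (1)^3 = -5
  -2 * (1)^2 = -2
  6 * (1)^1 = 6
  constant: 0
Sum = 2 - 5 - 2 + 6 + 0 = 1


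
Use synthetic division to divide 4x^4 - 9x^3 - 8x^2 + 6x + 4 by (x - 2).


Synthetic division with c = 2. Coefficients: 4, -9, -8, 6, 4
Bring down 4.
  4 * 2 = 8; 8 - 9 = -1
  -1 * 2 = -2; -2 - 8 = -10
  -10 * 2 = -20; -20 + 6 = -14
  -14 * 2 = -28; -28 + 4 = -24
Quotient: 4x^3 - x^2 - 10x - 14, Remainder: -24


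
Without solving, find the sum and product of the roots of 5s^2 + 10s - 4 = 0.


For as^2+bs+c=0: sum = -b/a, product = c/a.
a=5, b=10, c=-4
Sum = -(10)/5 = -2
Product = (-4)/5 = -4/5


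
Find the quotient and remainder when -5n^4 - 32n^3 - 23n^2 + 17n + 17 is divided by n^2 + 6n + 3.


(-5n^4 - 32n^3 - 23n^2 + 17n + 17) / (n^2 + 6n + 3)
Step 1: -5n^2 * (n^2 + 6n + 3) = -5n^4 - 30n^3 - 15n^2; subtract.
Step 2: -2n * (n^2 + 6n + 3) = -2n^3 - 12n^2 - 6n; subtract.
Step 3: 4 * (n^2 + 6n + 3) = 4n^2 + 24n + 12; subtract.
Quotient: -5n^2 - 2n + 4, Remainder: -n + 5


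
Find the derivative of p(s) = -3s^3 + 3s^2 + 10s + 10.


Apply the power rule term by term:
  d/ds(-3s^3) = -9s^2
  d/ds(3s^2) = 6s
  d/ds(10s) = 10
  d/ds(10) = 0
p'(s) = -9s^2 + 6s + 10


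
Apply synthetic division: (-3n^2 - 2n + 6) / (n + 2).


Synthetic division with c = -2. Coefficients: -3, -2, 6
Bring down -3.
  -3 * -2 = 6; 6 - 2 = 4
  4 * -2 = -8; -8 + 6 = -2
Quotient: -3n + 4, Remainder: -2


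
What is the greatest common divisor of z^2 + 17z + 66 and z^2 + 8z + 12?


Factor each:
  z^2 + 17z + 66 = (z + 6)(z + 11)
  z^2 + 8z + 12 = (z + 6)(z + 2)
Common monic factor: z + 6


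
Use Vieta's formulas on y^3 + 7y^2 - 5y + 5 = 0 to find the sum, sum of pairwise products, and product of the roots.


Monic cubic y^3+by^2+cy+d=0: sum=-b, pairwise sum=c, product=-d.
b=7, c=-5, d=5
r1+r2+r3 = -7
r1r2+r1r3+r2r3 = -5
r1r2r3 = -5


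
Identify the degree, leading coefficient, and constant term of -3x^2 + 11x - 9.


Highest power of x is 2, with coefficient -3. Constant term is -9.
Degree = 2, leading coefficient = -3, constant term = -9


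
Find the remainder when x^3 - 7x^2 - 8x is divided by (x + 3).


By the Remainder Theorem, the remainder equals p(-3):
  1*(-3)^3 = -27
  -7*(-3)^2 = -63
  -8*(-3)^1 = 24
  constant: 0
Sum: -27 - 63 + 24 + 0 = -66


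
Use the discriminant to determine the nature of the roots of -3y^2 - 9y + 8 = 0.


D = b^2 - 4ac = (-9)^2 - 4(-3)(8) = 81 + 96 = 177
Since D > 0: two distinct irrational roots


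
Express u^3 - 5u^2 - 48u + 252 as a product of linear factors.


Try integer roots (divisors of 252). u=6: p(6)=0.
Divide out (u - 6): quotient is u^2 + u - 42.
Factor the quadratic: (u + 7)(u - 6)
Result: (u - 6)(u + 7)(u - 6)
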